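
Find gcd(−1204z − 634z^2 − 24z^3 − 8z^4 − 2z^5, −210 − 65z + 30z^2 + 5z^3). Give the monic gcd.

14 + 9z + z^2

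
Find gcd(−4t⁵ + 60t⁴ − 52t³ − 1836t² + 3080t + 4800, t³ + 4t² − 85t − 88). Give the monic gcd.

t² − 7t − 8

Apply the Euclidean algorithm:
  −4t⁵ + 60t⁴ − 52t³ − 1836t² + 3080t + 4800 = (−4t² + 76t − 696)(t³ + 4t² − 85t − 88) + (7056t² − 49392t − 56448)
  t³ + 4t² − 85t − 88 = ((1/7056)t + 11/7056)(7056t² − 49392t − 56448) + (0)
Last nonzero remainder: 7056t² − 49392t − 56448. Dividing through by 7056 gives the monic gcd t² − 7t − 8.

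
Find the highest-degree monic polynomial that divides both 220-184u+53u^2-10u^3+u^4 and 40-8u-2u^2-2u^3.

-2+u

Euclidean algorithm in ℚ[u]:
  u^4-10u^3+53u^2-184u+220 = (-(1/2)u+11/2)(-2u^3-2u^2-8u+40) + (60u^2-120u)
  -2u^3-2u^2-8u+40 = (-(1/30)u-1/10)(60u^2-120u) + (-20u+40)
  60u^2-120u = (-3u)(-20u+40) + (0)
Last nonzero remainder: -20u+40. Dividing through by -20 gives the monic gcd u-2.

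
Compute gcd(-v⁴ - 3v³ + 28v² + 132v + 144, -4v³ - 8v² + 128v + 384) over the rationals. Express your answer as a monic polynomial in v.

Apply the Euclidean algorithm:
  -v⁴ - 3v³ + 28v² + 132v + 144 = ((1/4)v + 1/4)(-4v³ - 8v² + 128v + 384) + (-2v² + 4v + 48)
  -4v³ - 8v² + 128v + 384 = (2v + 8)(-2v² + 4v + 48) + (0)
Last nonzero remainder: -2v² + 4v + 48. Dividing through by -2 gives the monic gcd v² - 2v - 24.

v² - 2v - 24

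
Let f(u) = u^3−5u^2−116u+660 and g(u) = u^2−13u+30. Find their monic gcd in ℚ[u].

Apply the Euclidean algorithm:
  u^3−5u^2−116u+660 = (u+8)(u^2−13u+30) + (−42u+420)
  u^2−13u+30 = (−(1/42)u+1/14)(−42u+420) + (0)
Last nonzero remainder: −42u+420. Dividing through by −42 gives the monic gcd u−10.

u−10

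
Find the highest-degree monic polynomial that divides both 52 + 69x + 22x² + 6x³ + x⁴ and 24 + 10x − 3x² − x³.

4 + x

By polynomial division,
  x⁴ + 6x³ + 22x² + 69x + 52 = (−x − 3)(−x³ − 3x² + 10x + 24) + (23x² + 123x + 124)
  −x³ − 3x² + 10x + 24 = (−(1/23)x + 54/529)(23x² + 123x + 124) + ((1500/529)x + 6000/529)
  23x² + 123x + 124 = ((12167/1500)x + 16399/1500)((1500/529)x + 6000/529) + (0)
Last nonzero remainder: (1500/529)x + 6000/529. Dividing through by 1500/529 gives the monic gcd x + 4.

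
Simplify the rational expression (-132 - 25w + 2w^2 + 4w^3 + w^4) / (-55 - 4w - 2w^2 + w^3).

Euclidean algorithm in ℚ[w]:
  w^4 + 4w^3 + 2w^2 - 25w - 132 = (w + 6)(w^3 - 2w^2 - 4w - 55) + (18w^2 + 54w + 198)
  w^3 - 2w^2 - 4w - 55 = ((1/18)w - 5/18)(18w^2 + 54w + 198) + (0)
Last nonzero remainder: 18w^2 + 54w + 198. Dividing through by 18 gives the monic gcd w^2 + 3w + 11.
Cancel w^2 + 3w + 11 from numerator and denominator to get the reduced form.

(-12 + w + w^2)/(-5 + w)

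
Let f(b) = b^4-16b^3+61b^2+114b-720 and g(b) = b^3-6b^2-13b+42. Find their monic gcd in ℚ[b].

b+3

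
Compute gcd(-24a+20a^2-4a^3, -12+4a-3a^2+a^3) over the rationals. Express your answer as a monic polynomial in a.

Euclidean algorithm in ℚ[a]:
  -4a^3+20a^2-24a = (-4)(a^3-3a^2+4a-12) + (8a^2-8a-48)
  a^3-3a^2+4a-12 = ((1/8)a-1/4)(8a^2-8a-48) + (8a-24)
  8a^2-8a-48 = (a+2)(8a-24) + (0)
Last nonzero remainder: 8a-24. Dividing through by 8 gives the monic gcd a-3.

-3+a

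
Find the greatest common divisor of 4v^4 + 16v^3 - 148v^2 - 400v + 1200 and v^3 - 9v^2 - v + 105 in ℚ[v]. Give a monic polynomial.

v - 5

Repeated division with remainder:
  4v^4 + 16v^3 - 148v^2 - 400v + 1200 = (4v + 52)(v^3 - 9v^2 - v + 105) + (324v^2 - 768v - 4260)
  v^3 - 9v^2 - v + 105 = ((1/324)v - 179/8748)(324v^2 - 768v - 4260) + (-(2600/729)v + 13000/729)
  324v^2 - 768v - 4260 = (-(59049/650)v - 155277/650)(-(2600/729)v + 13000/729) + (0)
Last nonzero remainder: -(2600/729)v + 13000/729. Dividing through by -2600/729 gives the monic gcd v - 5.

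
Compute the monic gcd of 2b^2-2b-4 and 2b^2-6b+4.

b-2

Apply the Euclidean algorithm:
  2b^2-2b-4 = (2b^2-6b+4) + (4b-8)
  2b^2-6b+4 = ((1/2)b-1/2)(4b-8) + (0)
Last nonzero remainder: 4b-8. Dividing through by 4 gives the monic gcd b-2.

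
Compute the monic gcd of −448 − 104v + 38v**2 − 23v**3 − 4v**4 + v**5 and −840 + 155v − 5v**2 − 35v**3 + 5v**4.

−56 + 29v − 10v**2 + v**3

By polynomial division,
  v**5 − 4v**4 − 23v**3 + 38v**2 − 104v − 448 = ((1/5)v + 3/5)(5v**4 − 35v**3 − 5v**2 + 155v − 840) + (−v**3 + 10v**2 − 29v + 56)
  5v**4 − 35v**3 − 5v**2 + 155v − 840 = (−5v − 15)(−v**3 + 10v**2 − 29v + 56) + (0)
Last nonzero remainder: −v**3 + 10v**2 − 29v + 56. Dividing through by −1 gives the monic gcd v**3 − 10v**2 + 29v − 56.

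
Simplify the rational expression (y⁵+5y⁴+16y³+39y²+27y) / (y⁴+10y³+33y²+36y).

By polynomial division,
  y⁵+5y⁴+16y³+39y²+27y = (y-5)(y⁴+10y³+33y²+36y) + (33y³+168y²+207y)
  y⁴+10y³+33y²+36y = ((1/33)y+18/121)(33y³+168y²+207y) + ((210/121)y²+(630/121)y)
  33y³+168y²+207y = ((1331/70)y+2783/70)((210/121)y²+(630/121)y) + (0)
Last nonzero remainder: (210/121)y²+(630/121)y. Dividing through by 210/121 gives the monic gcd y²+3y.
Cancel y²+3y from numerator and denominator to get the reduced form.

(y³+2y²+10y+9)/(y²+7y+12)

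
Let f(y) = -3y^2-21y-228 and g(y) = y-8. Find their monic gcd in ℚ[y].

1

By polynomial division,
  -3y^2-21y-228 = (-3y-45)(y-8) + (-588)
  y-8 = (-(1/588)y+2/147)(-588) + (0)
The last nonzero remainder is the constant -588, so the polynomials are coprime and gcd = 1.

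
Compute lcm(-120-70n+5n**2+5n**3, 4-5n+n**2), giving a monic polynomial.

Euclidean algorithm in ℚ[n]:
  5n**3+5n**2-70n-120 = (5n+30)(n**2-5n+4) + (60n-240)
  n**2-5n+4 = ((1/60)n-1/60)(60n-240) + (0)
Last nonzero remainder: 60n-240. Dividing through by 60 gives the monic gcd n-4.
Then lcm(f, g) = f·g / gcd(f, g); expanding and making the result monic gives the answer.

24-10n-15n**2+n**4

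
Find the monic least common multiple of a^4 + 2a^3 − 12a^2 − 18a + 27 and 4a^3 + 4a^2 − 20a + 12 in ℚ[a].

a^5 + a^4 − 14a^3 − 6a^2 + 45a − 27

Apply the Euclidean algorithm:
  a^4 + 2a^3 − 12a^2 − 18a + 27 = ((1/4)a + 1/4)(4a^3 + 4a^2 − 20a + 12) + (−8a^2 − 16a + 24)
  4a^3 + 4a^2 − 20a + 12 = (−(1/2)a + 1/2)(−8a^2 − 16a + 24) + (0)
Last nonzero remainder: −8a^2 − 16a + 24. Dividing through by −8 gives the monic gcd a^2 + 2a − 3.
Then lcm(f, g) = f·g / gcd(f, g); expanding and making the result monic gives the answer.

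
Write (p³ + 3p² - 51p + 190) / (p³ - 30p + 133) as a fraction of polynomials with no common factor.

Euclidean algorithm in ℚ[p]:
  p³ + 3p² - 51p + 190 = (p³ - 30p + 133) + (3p² - 21p + 57)
  p³ - 30p + 133 = ((1/3)p + 7/3)(3p² - 21p + 57) + (0)
Last nonzero remainder: 3p² - 21p + 57. Dividing through by 3 gives the monic gcd p² - 7p + 19.
Cancel p² - 7p + 19 from numerator and denominator to get the reduced form.

(p + 10)/(p + 7)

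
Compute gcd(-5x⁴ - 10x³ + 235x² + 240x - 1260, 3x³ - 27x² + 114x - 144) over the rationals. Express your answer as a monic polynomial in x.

x - 2

Apply the Euclidean algorithm:
  -5x⁴ - 10x³ + 235x² + 240x - 1260 = (-(5/3)x - 55/3)(3x³ - 27x² + 114x - 144) + (-70x² + 2090x - 3900)
  3x³ - 27x² + 114x - 144 = (-(3/70)x - 219/245)(-70x² + 2090x - 3900) + ((88938/49)x - 177876/49)
  -70x² + 2090x - 3900 = (-(1715/44469)x + 15925/14823)((88938/49)x - 177876/49) + (0)
Last nonzero remainder: (88938/49)x - 177876/49. Dividing through by 88938/49 gives the monic gcd x - 2.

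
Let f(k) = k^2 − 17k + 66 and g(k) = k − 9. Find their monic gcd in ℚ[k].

1

Apply the Euclidean algorithm:
  k^2 − 17k + 66 = (k − 8)(k − 9) + (−6)
  k − 9 = (−(1/6)k + 3/2)(−6) + (0)
The last nonzero remainder is the constant −6, so the polynomials are coprime and gcd = 1.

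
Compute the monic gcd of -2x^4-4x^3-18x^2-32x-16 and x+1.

x+1

By polynomial division,
  -2x^4-4x^3-18x^2-32x-16 = (-2x^3-2x^2-16x-16)(x+1) + (0)
The last nonzero remainder x+1 is already monic.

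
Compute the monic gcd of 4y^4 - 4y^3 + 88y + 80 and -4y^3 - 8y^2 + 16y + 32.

y + 2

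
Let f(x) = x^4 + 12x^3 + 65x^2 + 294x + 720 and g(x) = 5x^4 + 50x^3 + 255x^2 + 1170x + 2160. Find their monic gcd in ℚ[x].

x^3 + 7x^2 + 30x + 144

Repeated division with remainder:
  x^4 + 12x^3 + 65x^2 + 294x + 720 = (1/5)(5x^4 + 50x^3 + 255x^2 + 1170x + 2160) + (2x^3 + 14x^2 + 60x + 288)
  5x^4 + 50x^3 + 255x^2 + 1170x + 2160 = ((5/2)x + 15/2)(2x^3 + 14x^2 + 60x + 288) + (0)
Last nonzero remainder: 2x^3 + 14x^2 + 60x + 288. Dividing through by 2 gives the monic gcd x^3 + 7x^2 + 30x + 144.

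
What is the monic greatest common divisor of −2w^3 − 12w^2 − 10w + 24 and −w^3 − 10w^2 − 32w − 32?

w + 4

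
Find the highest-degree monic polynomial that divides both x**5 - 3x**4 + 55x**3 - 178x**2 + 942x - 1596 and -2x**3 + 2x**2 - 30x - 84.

Apply the Euclidean algorithm:
  x**5 - 3x**4 + 55x**3 - 178x**2 + 942x - 1596 = (-(1/2)x**2 + x - 19)(-2x**3 + 2x**2 - 30x - 84) + (-152x**2 + 456x - 3192)
  -2x**3 + 2x**2 - 30x - 84 = ((1/76)x + 1/38)(-152x**2 + 456x - 3192) + (0)
Last nonzero remainder: -152x**2 + 456x - 3192. Dividing through by -152 gives the monic gcd x**2 - 3x + 21.

x**2 - 3x + 21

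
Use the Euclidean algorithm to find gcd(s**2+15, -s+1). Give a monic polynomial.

By polynomial division,
  s**2+15 = (-s-1)(-s+1) + (16)
  -s+1 = (-(1/16)s+1/16)(16) + (0)
The last nonzero remainder is the constant 16, so the polynomials are coprime and gcd = 1.

1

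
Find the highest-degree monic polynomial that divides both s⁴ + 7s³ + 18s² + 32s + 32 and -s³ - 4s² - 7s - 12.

Euclidean algorithm in ℚ[s]:
  s⁴ + 7s³ + 18s² + 32s + 32 = (-s - 3)(-s³ - 4s² - 7s - 12) + (-s² - s - 4)
  -s³ - 4s² - 7s - 12 = (s + 3)(-s² - s - 4) + (0)
Last nonzero remainder: -s² - s - 4. Dividing through by -1 gives the monic gcd s² + s + 4.

s² + s + 4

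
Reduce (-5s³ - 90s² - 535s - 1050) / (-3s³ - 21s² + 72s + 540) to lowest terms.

(5s² + 60s + 175)/(3s² + 3s - 90)

Apply the Euclidean algorithm:
  -5s³ - 90s² - 535s - 1050 = (5/3)(-3s³ - 21s² + 72s + 540) + (-55s² - 655s - 1950)
  -3s³ - 21s² + 72s + 540 = ((3/55)s - 162/605)(-55s² - 655s - 1950) + ((360/121)s + 2160/121)
  -55s² - 655s - 1950 = (-(1331/72)s - 7865/72)((360/121)s + 2160/121) + (0)
Last nonzero remainder: (360/121)s + 2160/121. Dividing through by 360/121 gives the monic gcd s + 6.
Cancel s + 6 from numerator and denominator to get the reduced form.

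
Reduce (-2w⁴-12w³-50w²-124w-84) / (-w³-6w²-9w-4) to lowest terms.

(2w³+10w²+40w+84)/(w²+5w+4)

Apply the Euclidean algorithm:
  -2w⁴-12w³-50w²-124w-84 = (2w)(-w³-6w²-9w-4) + (-32w²-116w-84)
  -w³-6w²-9w-4 = ((1/32)w+19/256)(-32w²-116w-84) + ((143/64)w+143/64)
  -32w²-116w-84 = (-(2048/143)w-5376/143)((143/64)w+143/64) + (0)
Last nonzero remainder: (143/64)w+143/64. Dividing through by 143/64 gives the monic gcd w+1.
Cancel w+1 from numerator and denominator to get the reduced form.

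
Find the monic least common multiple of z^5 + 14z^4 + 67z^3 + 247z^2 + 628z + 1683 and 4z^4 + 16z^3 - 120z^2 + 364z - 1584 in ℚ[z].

Apply the Euclidean algorithm:
  z^5 + 14z^4 + 67z^3 + 247z^2 + 628z + 1683 = ((1/4)z + 5/2)(4z^4 + 16z^3 - 120z^2 + 364z - 1584) + (57z^3 + 456z^2 + 114z + 5643)
  4z^4 + 16z^3 - 120z^2 + 364z - 1584 = ((4/57)z - 16/57)(57z^3 + 456z^2 + 114z + 5643) + (0)
Last nonzero remainder: 57z^3 + 456z^2 + 114z + 5643. Dividing through by 57 gives the monic gcd z^3 + 8z^2 + 2z + 99.
Then lcm(f, g) = f·g / gcd(f, g); expanding and making the result monic gives the answer.

z^6 + 10z^5 + 11z^4 - 21z^3 - 360z^2 - 829z - 6732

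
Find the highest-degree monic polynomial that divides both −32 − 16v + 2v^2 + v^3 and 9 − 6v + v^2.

1

Euclidean algorithm in ℚ[v]:
  v^3 + 2v^2 − 16v − 32 = (v + 8)(v^2 − 6v + 9) + (23v − 104)
  v^2 − 6v + 9 = ((1/23)v − 34/529)(23v − 104) + (1225/529)
  23v − 104 = ((12167/1225)v − 55016/1225)(1225/529) + (0)
The last nonzero remainder is the constant 1225/529, so the polynomials are coprime and gcd = 1.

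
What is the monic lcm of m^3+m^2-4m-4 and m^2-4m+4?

m^4-m^3-6m^2+4m+8

By polynomial division,
  m^3+m^2-4m-4 = (m+5)(m^2-4m+4) + (12m-24)
  m^2-4m+4 = ((1/12)m-1/6)(12m-24) + (0)
Last nonzero remainder: 12m-24. Dividing through by 12 gives the monic gcd m-2.
Then lcm(f, g) = f·g / gcd(f, g); expanding and making the result monic gives the answer.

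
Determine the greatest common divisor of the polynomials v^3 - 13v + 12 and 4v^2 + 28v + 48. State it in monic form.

v + 4

By polynomial division,
  v^3 - 13v + 12 = ((1/4)v - 7/4)(4v^2 + 28v + 48) + (24v + 96)
  4v^2 + 28v + 48 = ((1/6)v + 1/2)(24v + 96) + (0)
Last nonzero remainder: 24v + 96. Dividing through by 24 gives the monic gcd v + 4.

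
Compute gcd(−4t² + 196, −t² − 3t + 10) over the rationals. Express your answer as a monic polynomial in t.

By polynomial division,
  −4t² + 196 = (4)(−t² − 3t + 10) + (12t + 156)
  −t² − 3t + 10 = (−(1/12)t + 5/6)(12t + 156) + (−120)
  12t + 156 = (−(1/10)t − 13/10)(−120) + (0)
The last nonzero remainder is the constant −120, so the polynomials are coprime and gcd = 1.

1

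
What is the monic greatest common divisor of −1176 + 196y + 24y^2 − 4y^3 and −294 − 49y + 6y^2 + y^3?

−49 + y^2

Apply the Euclidean algorithm:
  −4y^3 + 24y^2 + 196y − 1176 = (−4)(y^3 + 6y^2 − 49y − 294) + (48y^2 − 2352)
  y^3 + 6y^2 − 49y − 294 = ((1/48)y + 1/8)(48y^2 − 2352) + (0)
Last nonzero remainder: 48y^2 − 2352. Dividing through by 48 gives the monic gcd y^2 − 49.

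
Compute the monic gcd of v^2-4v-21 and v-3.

1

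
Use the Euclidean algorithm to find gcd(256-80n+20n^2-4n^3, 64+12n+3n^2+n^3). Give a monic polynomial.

Repeated division with remainder:
  -4n^3+20n^2-80n+256 = (-4)(n^3+3n^2+12n+64) + (32n^2-32n+512)
  n^3+3n^2+12n+64 = ((1/32)n+1/8)(32n^2-32n+512) + (0)
Last nonzero remainder: 32n^2-32n+512. Dividing through by 32 gives the monic gcd n^2-n+16.

16-n+n^2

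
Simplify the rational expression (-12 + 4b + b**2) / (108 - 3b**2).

(2 - b)/(-18 + 3b)

By polynomial division,
  b**2 + 4b - 12 = (-1/3)(-3b**2 + 108) + (4b + 24)
  -3b**2 + 108 = (-(3/4)b + 9/2)(4b + 24) + (0)
Last nonzero remainder: 4b + 24. Dividing through by 4 gives the monic gcd b + 6.
Cancel b + 6 from numerator and denominator to get the reduced form.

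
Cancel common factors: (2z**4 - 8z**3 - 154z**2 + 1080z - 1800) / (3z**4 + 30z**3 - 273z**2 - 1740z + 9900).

(2z - 6)/(3z + 33)

Repeated division with remainder:
  2z**4 - 8z**3 - 154z**2 + 1080z - 1800 = (2/3)(3z**4 + 30z**3 - 273z**2 - 1740z + 9900) + (-28z**3 + 28z**2 + 2240z - 8400)
  3z**4 + 30z**3 - 273z**2 - 1740z + 9900 = (-(3/28)z - 33/28)(-28z**3 + 28z**2 + 2240z - 8400) + (0)
Last nonzero remainder: -28z**3 + 28z**2 + 2240z - 8400. Dividing through by -28 gives the monic gcd z**3 - z**2 - 80z + 300.
Cancel z**3 - z**2 - 80z + 300 from numerator and denominator to get the reduced form.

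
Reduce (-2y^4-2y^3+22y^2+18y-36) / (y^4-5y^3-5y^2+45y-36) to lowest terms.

(-2y-4)/(y-4)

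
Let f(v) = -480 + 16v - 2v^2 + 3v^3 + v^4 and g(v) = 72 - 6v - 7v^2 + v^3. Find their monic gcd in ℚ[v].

-4 + v

Euclidean algorithm in ℚ[v]:
  v^4 + 3v^3 - 2v^2 + 16v - 480 = (v + 10)(v^3 - 7v^2 - 6v + 72) + (74v^2 + 4v - 1200)
  v^3 - 7v^2 - 6v + 72 = ((1/74)v - 261/2738)(74v^2 + 4v - 1200) + ((14508/1369)v - 58032/1369)
  74v^2 + 4v - 1200 = ((50653/7254)v + 34225/1209)((14508/1369)v - 58032/1369) + (0)
Last nonzero remainder: (14508/1369)v - 58032/1369. Dividing through by 14508/1369 gives the monic gcd v - 4.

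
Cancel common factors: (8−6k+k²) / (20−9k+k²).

Repeated division with remainder:
  k²−6k+8 = (k²−9k+20) + (3k−12)
  k²−9k+20 = ((1/3)k−5/3)(3k−12) + (0)
Last nonzero remainder: 3k−12. Dividing through by 3 gives the monic gcd k−4.
Cancel k−4 from numerator and denominator to get the reduced form.

(−2+k)/(−5+k)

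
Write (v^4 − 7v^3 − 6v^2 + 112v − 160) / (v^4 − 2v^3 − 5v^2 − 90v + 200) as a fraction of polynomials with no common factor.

Repeated division with remainder:
  v^4 − 7v^3 − 6v^2 + 112v − 160 = (v^4 − 2v^3 − 5v^2 − 90v + 200) + (−5v^3 − v^2 + 202v − 360)
  v^4 − 2v^3 − 5v^2 − 90v + 200 = (−(1/5)v + 11/25)(−5v^3 − v^2 + 202v − 360) + ((896/25)v^2 − (6272/25)v + 1792/5)
  −5v^3 − v^2 + 202v − 360 = (−(125/896)v − 225/224)((896/25)v^2 − (6272/25)v + 1792/5) + (0)
Last nonzero remainder: (896/25)v^2 − (6272/25)v + 1792/5. Dividing through by 896/25 gives the monic gcd v^2 − 7v + 10.
Cancel v^2 − 7v + 10 from numerator and denominator to get the reduced form.

(v^2 − 16)/(v^2 + 5v + 20)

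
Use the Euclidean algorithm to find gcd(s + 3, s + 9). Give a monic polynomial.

1

Apply the Euclidean algorithm:
  s + 3 = (s + 9) + (−6)
  s + 9 = (−(1/6)s − 3/2)(−6) + (0)
The last nonzero remainder is the constant −6, so the polynomials are coprime and gcd = 1.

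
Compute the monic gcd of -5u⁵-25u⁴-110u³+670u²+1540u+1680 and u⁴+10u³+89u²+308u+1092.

u²+7u+42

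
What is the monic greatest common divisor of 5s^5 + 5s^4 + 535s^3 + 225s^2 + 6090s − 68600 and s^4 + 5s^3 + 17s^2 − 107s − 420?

s^3 + 2s^2 + 11s − 140

Euclidean algorithm in ℚ[s]:
  5s^5 + 5s^4 + 535s^3 + 225s^2 + 6090s − 68600 = (5s − 20)(s^4 + 5s^3 + 17s^2 − 107s − 420) + (550s^3 + 1100s^2 + 6050s − 77000)
  s^4 + 5s^3 + 17s^2 − 107s − 420 = ((1/550)s + 3/550)(550s^3 + 1100s^2 + 6050s − 77000) + (0)
Last nonzero remainder: 550s^3 + 1100s^2 + 6050s − 77000. Dividing through by 550 gives the monic gcd s^3 + 2s^2 + 11s − 140.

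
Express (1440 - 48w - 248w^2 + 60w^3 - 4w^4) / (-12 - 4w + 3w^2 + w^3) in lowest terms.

Euclidean algorithm in ℚ[w]:
  -4w^4 + 60w^3 - 248w^2 - 48w + 1440 = (-4w + 72)(w^3 + 3w^2 - 4w - 12) + (-480w^2 + 192w + 2304)
  w^3 + 3w^2 - 4w - 12 = (-(1/480)w - 17/2400)(-480w^2 + 192w + 2304) + ((54/25)w + 108/25)
  -480w^2 + 192w + 2304 = (-(2000/9)w + 1600/3)((54/25)w + 108/25) + (0)
Last nonzero remainder: (54/25)w + 108/25. Dividing through by 54/25 gives the monic gcd w + 2.
Cancel w + 2 from numerator and denominator to get the reduced form.

(720 - 384w + 68w^2 - 4w^3)/(-6 + w + w^2)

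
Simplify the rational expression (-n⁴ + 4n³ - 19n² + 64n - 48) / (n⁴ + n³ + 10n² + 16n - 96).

(-n² + 4n - 3)/(n² + n - 6)

Euclidean algorithm in ℚ[n]:
  -n⁴ + 4n³ - 19n² + 64n - 48 = (-1)(n⁴ + n³ + 10n² + 16n - 96) + (5n³ - 9n² + 80n - 144)
  n⁴ + n³ + 10n² + 16n - 96 = ((1/5)n + 14/25)(5n³ - 9n² + 80n - 144) + (-(24/25)n² - 384/25)
  5n³ - 9n² + 80n - 144 = (-(125/24)n + 75/8)(-(24/25)n² - 384/25) + (0)
Last nonzero remainder: -(24/25)n² - 384/25. Dividing through by -24/25 gives the monic gcd n² + 16.
Cancel n² + 16 from numerator and denominator to get the reduced form.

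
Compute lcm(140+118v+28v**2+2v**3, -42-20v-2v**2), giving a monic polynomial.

Apply the Euclidean algorithm:
  2v**3+28v**2+118v+140 = (-v-4)(-2v**2-20v-42) + (-4v-28)
  -2v**2-20v-42 = ((1/2)v+3/2)(-4v-28) + (0)
Last nonzero remainder: -4v-28. Dividing through by -4 gives the monic gcd v+7.
Then lcm(f, g) = f·g / gcd(f, g); expanding and making the result monic gives the answer.

210+247v+101v**2+17v**3+v**4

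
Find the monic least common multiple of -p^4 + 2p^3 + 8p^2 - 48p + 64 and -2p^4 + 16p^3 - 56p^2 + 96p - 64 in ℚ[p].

p^5 - 4p^4 - 4p^3 + 64p^2 - 160p + 128

By polynomial division,
  -p^4 + 2p^3 + 8p^2 - 48p + 64 = (1/2)(-2p^4 + 16p^3 - 56p^2 + 96p - 64) + (-6p^3 + 36p^2 - 96p + 96)
  -2p^4 + 16p^3 - 56p^2 + 96p - 64 = ((1/3)p - 2/3)(-6p^3 + 36p^2 - 96p + 96) + (0)
Last nonzero remainder: -6p^3 + 36p^2 - 96p + 96. Dividing through by -6 gives the monic gcd p^3 - 6p^2 + 16p - 16.
Then lcm(f, g) = f·g / gcd(f, g); expanding and making the result monic gives the answer.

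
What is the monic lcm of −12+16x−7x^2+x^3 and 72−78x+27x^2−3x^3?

48−76x+44x^2−11x^3+x^4

Euclidean algorithm in ℚ[x]:
  x^3−7x^2+16x−12 = (−1/3)(−3x^3+27x^2−78x+72) + (2x^2−10x+12)
  −3x^3+27x^2−78x+72 = (−(3/2)x+6)(2x^2−10x+12) + (0)
Last nonzero remainder: 2x^2−10x+12. Dividing through by 2 gives the monic gcd x^2−5x+6.
Then lcm(f, g) = f·g / gcd(f, g); expanding and making the result monic gives the answer.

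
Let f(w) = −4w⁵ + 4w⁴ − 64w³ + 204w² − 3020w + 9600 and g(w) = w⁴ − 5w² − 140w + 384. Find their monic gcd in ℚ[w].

Euclidean algorithm in ℚ[w]:
  −4w⁵ + 4w⁴ − 64w³ + 204w² − 3020w + 9600 = (−4w + 4)(w⁴ − 5w² − 140w + 384) + (−84w³ − 336w² − 924w + 8064)
  w⁴ − 5w² − 140w + 384 = (−(1/84)w + 1/21)(−84w³ − 336w² − 924w + 8064) + (0)
Last nonzero remainder: −84w³ − 336w² − 924w + 8064. Dividing through by −84 gives the monic gcd w³ + 4w² + 11w − 96.

w³ + 4w² + 11w − 96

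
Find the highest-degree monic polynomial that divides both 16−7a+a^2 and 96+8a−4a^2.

Euclidean algorithm in ℚ[a]:
  a^2−7a+16 = (−1/4)(−4a^2+8a+96) + (−5a+40)
  −4a^2+8a+96 = ((4/5)a+24/5)(−5a+40) + (−96)
  −5a+40 = ((5/96)a−5/12)(−96) + (0)
The last nonzero remainder is the constant −96, so the polynomials are coprime and gcd = 1.

1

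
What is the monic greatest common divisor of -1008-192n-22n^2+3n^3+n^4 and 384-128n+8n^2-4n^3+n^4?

By polynomial division,
  n^4+3n^3-22n^2-192n-1008 = (n^4-4n^3+8n^2-128n+384) + (7n^3-30n^2-64n-1392)
  n^4-4n^3+8n^2-128n+384 = ((1/7)n+2/49)(7n^3-30n^2-64n-1392) + ((900/49)n^2+(3600/49)n+21600/49)
  7n^3-30n^2-64n-1392 = ((343/900)n-1421/450)((900/49)n^2+(3600/49)n+21600/49) + (0)
Last nonzero remainder: (900/49)n^2+(3600/49)n+21600/49. Dividing through by 900/49 gives the monic gcd n^2+4n+24.

24+4n+n^2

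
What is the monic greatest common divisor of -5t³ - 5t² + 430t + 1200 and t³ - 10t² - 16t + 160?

t - 10

By polynomial division,
  -5t³ - 5t² + 430t + 1200 = (-5)(t³ - 10t² - 16t + 160) + (-55t² + 350t + 2000)
  t³ - 10t² - 16t + 160 = (-(1/55)t + 8/121)(-55t² + 350t + 2000) + (-(336/121)t + 3360/121)
  -55t² + 350t + 2000 = ((6655/336)t + 3025/42)(-(336/121)t + 3360/121) + (0)
Last nonzero remainder: -(336/121)t + 3360/121. Dividing through by -336/121 gives the monic gcd t - 10.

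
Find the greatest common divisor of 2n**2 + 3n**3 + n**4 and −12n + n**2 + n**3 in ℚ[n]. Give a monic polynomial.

Apply the Euclidean algorithm:
  n**4 + 3n**3 + 2n**2 = (n + 2)(n**3 + n**2 − 12n) + (12n**2 + 24n)
  n**3 + n**2 − 12n = ((1/12)n − 1/12)(12n**2 + 24n) + (−10n)
  12n**2 + 24n = (−(6/5)n − 12/5)(−10n) + (0)
Last nonzero remainder: −10n. Dividing through by −10 gives the monic gcd n.

n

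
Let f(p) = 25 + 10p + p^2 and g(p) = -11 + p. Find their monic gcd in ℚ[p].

1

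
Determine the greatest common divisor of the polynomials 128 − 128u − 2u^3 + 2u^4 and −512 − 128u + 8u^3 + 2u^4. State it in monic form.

Euclidean algorithm in ℚ[u]:
  2u^4 − 2u^3 − 128u + 128 = (2u^4 + 8u^3 − 128u − 512) + (−10u^3 + 640)
  2u^4 + 8u^3 − 128u − 512 = (−(1/5)u − 4/5)(−10u^3 + 640) + (0)
Last nonzero remainder: −10u^3 + 640. Dividing through by −10 gives the monic gcd u^3 − 64.

−64 + u^3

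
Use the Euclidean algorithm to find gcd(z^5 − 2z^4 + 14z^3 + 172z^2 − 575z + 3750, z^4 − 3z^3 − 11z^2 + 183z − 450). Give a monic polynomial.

z^3 − 11z + 150

Euclidean algorithm in ℚ[z]:
  z^5 − 2z^4 + 14z^3 + 172z^2 − 575z + 3750 = (z + 1)(z^4 − 3z^3 − 11z^2 + 183z − 450) + (28z^3 − 308z + 4200)
  z^4 − 3z^3 − 11z^2 + 183z − 450 = ((1/28)z − 3/28)(28z^3 − 308z + 4200) + (0)
Last nonzero remainder: 28z^3 − 308z + 4200. Dividing through by 28 gives the monic gcd z^3 − 11z + 150.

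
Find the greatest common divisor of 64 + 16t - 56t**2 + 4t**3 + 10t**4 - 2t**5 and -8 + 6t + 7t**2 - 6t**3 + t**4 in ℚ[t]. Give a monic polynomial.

8 + 2t - 5t**2 + t**3

By polynomial division,
  -2t**5 + 10t**4 + 4t**3 - 56t**2 + 16t + 64 = (-2t - 2)(t**4 - 6t**3 + 7t**2 + 6t - 8) + (6t**3 - 30t**2 + 12t + 48)
  t**4 - 6t**3 + 7t**2 + 6t - 8 = ((1/6)t - 1/6)(6t**3 - 30t**2 + 12t + 48) + (0)
Last nonzero remainder: 6t**3 - 30t**2 + 12t + 48. Dividing through by 6 gives the monic gcd t**3 - 5t**2 + 2t + 8.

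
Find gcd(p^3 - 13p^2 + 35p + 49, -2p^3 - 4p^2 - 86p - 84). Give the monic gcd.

Apply the Euclidean algorithm:
  p^3 - 13p^2 + 35p + 49 = (-1/2)(-2p^3 - 4p^2 - 86p - 84) + (-15p^2 - 8p + 7)
  -2p^3 - 4p^2 - 86p - 84 = ((2/15)p + 44/225)(-15p^2 - 8p + 7) + (-(19208/225)p - 19208/225)
  -15p^2 - 8p + 7 = ((3375/19208)p - 225/2744)(-(19208/225)p - 19208/225) + (0)
Last nonzero remainder: -(19208/225)p - 19208/225. Dividing through by -19208/225 gives the monic gcd p + 1.

p + 1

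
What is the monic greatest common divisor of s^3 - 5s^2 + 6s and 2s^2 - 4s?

s^2 - 2s

Euclidean algorithm in ℚ[s]:
  s^3 - 5s^2 + 6s = ((1/2)s - 3/2)(2s^2 - 4s) + (0)
Last nonzero remainder: 2s^2 - 4s. Dividing through by 2 gives the monic gcd s^2 - 2s.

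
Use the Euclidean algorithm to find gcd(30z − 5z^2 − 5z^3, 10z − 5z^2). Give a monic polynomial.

Apply the Euclidean algorithm:
  −5z^3 − 5z^2 + 30z = (z + 3)(−5z^2 + 10z) + (0)
Last nonzero remainder: −5z^2 + 10z. Dividing through by −5 gives the monic gcd z^2 − 2z.

−2z + z^2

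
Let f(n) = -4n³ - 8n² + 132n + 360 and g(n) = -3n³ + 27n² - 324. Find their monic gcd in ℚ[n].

n² - 3n - 18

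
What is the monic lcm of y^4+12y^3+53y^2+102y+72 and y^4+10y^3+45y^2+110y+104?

Euclidean algorithm in ℚ[y]:
  y^4+12y^3+53y^2+102y+72 = (y^4+10y^3+45y^2+110y+104) + (2y^3+8y^2−8y−32)
  y^4+10y^3+45y^2+110y+104 = ((1/2)y+3)(2y^3+8y^2−8y−32) + (25y^2+150y+200)
  2y^3+8y^2−8y−32 = ((2/25)y−4/25)(25y^2+150y+200) + (0)
Last nonzero remainder: 25y^2+150y+200. Dividing through by 25 gives the monic gcd y^2+6y+8.
Then lcm(f, g) = f·g / gcd(f, g); expanding and making the result monic gives the answer.

y^6+16y^5+114y^4+470y^3+1169y^2+1614y+936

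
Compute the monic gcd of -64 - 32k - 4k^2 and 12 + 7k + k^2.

Euclidean algorithm in ℚ[k]:
  -4k^2 - 32k - 64 = (-4)(k^2 + 7k + 12) + (-4k - 16)
  k^2 + 7k + 12 = (-(1/4)k - 3/4)(-4k - 16) + (0)
Last nonzero remainder: -4k - 16. Dividing through by -4 gives the monic gcd k + 4.

4 + k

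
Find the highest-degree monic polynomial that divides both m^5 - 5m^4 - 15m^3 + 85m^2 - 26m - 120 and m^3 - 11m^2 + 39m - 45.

m^2 - 8m + 15

Euclidean algorithm in ℚ[m]:
  m^5 - 5m^4 - 15m^3 + 85m^2 - 26m - 120 = (m^2 + 6m + 12)(m^3 - 11m^2 + 39m - 45) + (28m^2 - 224m + 420)
  m^3 - 11m^2 + 39m - 45 = ((1/28)m - 3/28)(28m^2 - 224m + 420) + (0)
Last nonzero remainder: 28m^2 - 224m + 420. Dividing through by 28 gives the monic gcd m^2 - 8m + 15.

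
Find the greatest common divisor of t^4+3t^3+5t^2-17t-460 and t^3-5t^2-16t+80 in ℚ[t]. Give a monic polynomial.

By polynomial division,
  t^4+3t^3+5t^2-17t-460 = (t+8)(t^3-5t^2-16t+80) + (61t^2+31t-1100)
  t^3-5t^2-16t+80 = ((1/61)t-336/3721)(61t^2+31t-1100) + ((17980/3721)t-71920/3721)
  61t^2+31t-1100 = ((226981/17980)t+204655/3596)((17980/3721)t-71920/3721) + (0)
Last nonzero remainder: (17980/3721)t-71920/3721. Dividing through by 17980/3721 gives the monic gcd t-4.

t-4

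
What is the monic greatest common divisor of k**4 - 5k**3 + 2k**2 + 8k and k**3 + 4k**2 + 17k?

Repeated division with remainder:
  k**4 - 5k**3 + 2k**2 + 8k = (k - 9)(k**3 + 4k**2 + 17k) + (21k**2 + 161k)
  k**3 + 4k**2 + 17k = ((1/21)k - 11/63)(21k**2 + 161k) + ((406/9)k)
  21k**2 + 161k = ((27/58)k + 207/58)((406/9)k) + (0)
Last nonzero remainder: (406/9)k. Dividing through by 406/9 gives the monic gcd k.

k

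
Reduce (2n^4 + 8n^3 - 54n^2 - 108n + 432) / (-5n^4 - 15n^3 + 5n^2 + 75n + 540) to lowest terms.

Euclidean algorithm in ℚ[n]:
  2n^4 + 8n^3 - 54n^2 - 108n + 432 = (-2/5)(-5n^4 - 15n^3 + 5n^2 + 75n + 540) + (2n^3 - 52n^2 - 78n + 648)
  -5n^4 - 15n^3 + 5n^2 + 75n + 540 = (-(5/2)n - 145/2)(2n^3 - 52n^2 - 78n + 648) + (-3960n^2 - 3960n + 47520)
  2n^3 - 52n^2 - 78n + 648 = (-(1/1980)n + 3/220)(-3960n^2 - 3960n + 47520) + (0)
Last nonzero remainder: -3960n^2 - 3960n + 47520. Dividing through by -3960 gives the monic gcd n^2 + n - 12.
Cancel n^2 + n - 12 from numerator and denominator to get the reduced form.

(-2n^2 - 6n + 36)/(5n^2 + 10n + 45)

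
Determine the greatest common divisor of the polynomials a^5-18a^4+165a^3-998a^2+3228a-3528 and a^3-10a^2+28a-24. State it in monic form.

a^2-8a+12

By polynomial division,
  a^5-18a^4+165a^3-998a^2+3228a-3528 = (a^2-8a+57)(a^3-10a^2+28a-24) + (-180a^2+1440a-2160)
  a^3-10a^2+28a-24 = (-(1/180)a+1/90)(-180a^2+1440a-2160) + (0)
Last nonzero remainder: -180a^2+1440a-2160. Dividing through by -180 gives the monic gcd a^2-8a+12.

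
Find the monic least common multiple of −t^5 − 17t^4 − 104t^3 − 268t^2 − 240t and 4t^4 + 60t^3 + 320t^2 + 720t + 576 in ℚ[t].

By polynomial division,
  −t^5 − 17t^4 − 104t^3 − 268t^2 − 240t = (−(1/4)t − 1/2)(4t^4 + 60t^3 + 320t^2 + 720t + 576) + (6t^3 + 72t^2 + 264t + 288)
  4t^4 + 60t^3 + 320t^2 + 720t + 576 = ((2/3)t + 2)(6t^3 + 72t^2 + 264t + 288) + (0)
Last nonzero remainder: 6t^3 + 72t^2 + 264t + 288. Dividing through by 6 gives the monic gcd t^3 + 12t^2 + 44t + 48.
Then lcm(f, g) = f·g / gcd(f, g); expanding and making the result monic gives the answer.

t^6 + 20t^5 + 155t^4 + 580t^3 + 1044t^2 + 720t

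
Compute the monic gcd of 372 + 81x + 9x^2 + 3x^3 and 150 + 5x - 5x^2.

Repeated division with remainder:
  3x^3 + 9x^2 + 81x + 372 = (-(3/5)x - 12/5)(-5x^2 + 5x + 150) + (183x + 732)
  -5x^2 + 5x + 150 = (-(5/183)x + 25/183)(183x + 732) + (50)
  183x + 732 = ((183/50)x + 366/25)(50) + (0)
The last nonzero remainder is the constant 50, so the polynomials are coprime and gcd = 1.

1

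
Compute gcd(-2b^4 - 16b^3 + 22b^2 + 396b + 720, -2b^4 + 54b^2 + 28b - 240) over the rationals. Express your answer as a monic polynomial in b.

b^3 + 2b^2 - 23b - 60

Apply the Euclidean algorithm:
  -2b^4 - 16b^3 + 22b^2 + 396b + 720 = (-2b^4 + 54b^2 + 28b - 240) + (-16b^3 - 32b^2 + 368b + 960)
  -2b^4 + 54b^2 + 28b - 240 = ((1/8)b - 1/4)(-16b^3 - 32b^2 + 368b + 960) + (0)
Last nonzero remainder: -16b^3 - 32b^2 + 368b + 960. Dividing through by -16 gives the monic gcd b^3 + 2b^2 - 23b - 60.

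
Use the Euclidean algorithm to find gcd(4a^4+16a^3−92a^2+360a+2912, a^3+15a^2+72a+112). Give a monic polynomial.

Repeated division with remainder:
  4a^4+16a^3−92a^2+360a+2912 = (4a−44)(a^3+15a^2+72a+112) + (280a^2+3080a+7840)
  a^3+15a^2+72a+112 = ((1/280)a+1/70)(280a^2+3080a+7840) + (0)
Last nonzero remainder: 280a^2+3080a+7840. Dividing through by 280 gives the monic gcd a^2+11a+28.

a^2+11a+28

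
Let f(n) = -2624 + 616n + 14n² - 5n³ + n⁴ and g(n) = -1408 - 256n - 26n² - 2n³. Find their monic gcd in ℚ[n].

Repeated division with remainder:
  n⁴ - 5n³ + 14n² + 616n - 2624 = (-(1/2)n + 9)(-2n³ - 26n² - 256n - 1408) + (120n² + 2216n + 10048)
  -2n³ - 26n² - 256n - 1408 = (-(1/60)n + 41/450)(120n² + 2216n + 10048) + (-(65348/225)n - 522784/225)
  120n² + 2216n + 10048 = (-(6750/16337)n - 70650/16337)(-(65348/225)n - 522784/225) + (0)
Last nonzero remainder: -(65348/225)n - 522784/225. Dividing through by -65348/225 gives the monic gcd n + 8.

8 + n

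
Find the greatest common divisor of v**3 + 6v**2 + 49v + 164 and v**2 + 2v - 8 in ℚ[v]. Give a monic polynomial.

v + 4

Apply the Euclidean algorithm:
  v**3 + 6v**2 + 49v + 164 = (v + 4)(v**2 + 2v - 8) + (49v + 196)
  v**2 + 2v - 8 = ((1/49)v - 2/49)(49v + 196) + (0)
Last nonzero remainder: 49v + 196. Dividing through by 49 gives the monic gcd v + 4.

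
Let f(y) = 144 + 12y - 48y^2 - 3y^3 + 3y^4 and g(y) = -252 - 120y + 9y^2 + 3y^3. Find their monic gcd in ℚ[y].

2 + y

Euclidean algorithm in ℚ[y]:
  3y^4 - 3y^3 - 48y^2 + 12y + 144 = (y - 4)(3y^3 + 9y^2 - 120y - 252) + (108y^2 - 216y - 864)
  3y^3 + 9y^2 - 120y - 252 = ((1/36)y + 5/36)(108y^2 - 216y - 864) + (-66y - 132)
  108y^2 - 216y - 864 = (-(18/11)y + 72/11)(-66y - 132) + (0)
Last nonzero remainder: -66y - 132. Dividing through by -66 gives the monic gcd y + 2.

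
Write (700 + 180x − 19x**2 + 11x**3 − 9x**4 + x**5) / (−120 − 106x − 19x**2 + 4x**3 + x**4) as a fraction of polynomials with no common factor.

By polynomial division,
  x**5 − 9x**4 + 11x**3 − 19x**2 + 180x + 700 = (x − 13)(x**4 + 4x**3 − 19x**2 − 106x − 120) + (82x**3 − 160x**2 − 1078x − 860)
  x**4 + 4x**3 − 19x**2 − 106x − 120 = ((1/82)x + 122/1681)(82x**3 − 160x**2 − 1078x − 860) + ((9680/1681)x**2 − (29040/1681)x − 96800/1681)
  82x**3 − 160x**2 − 1078x − 860 = ((68921/4840)x + 72283/4840)((9680/1681)x**2 − (29040/1681)x − 96800/1681) + (0)
Last nonzero remainder: (9680/1681)x**2 − (29040/1681)x − 96800/1681. Dividing through by 9680/1681 gives the monic gcd x**2 − 3x − 10.
Cancel x**2 − 3x − 10 from numerator and denominator to get the reduced form.

(−70 + 3x − 6x**2 + x**3)/(12 + 7x + x**2)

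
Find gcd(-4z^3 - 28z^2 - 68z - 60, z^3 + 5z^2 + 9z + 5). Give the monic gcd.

z^2 + 4z + 5

Euclidean algorithm in ℚ[z]:
  -4z^3 - 28z^2 - 68z - 60 = (-4)(z^3 + 5z^2 + 9z + 5) + (-8z^2 - 32z - 40)
  z^3 + 5z^2 + 9z + 5 = (-(1/8)z - 1/8)(-8z^2 - 32z - 40) + (0)
Last nonzero remainder: -8z^2 - 32z - 40. Dividing through by -8 gives the monic gcd z^2 + 4z + 5.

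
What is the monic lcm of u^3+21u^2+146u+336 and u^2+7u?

Apply the Euclidean algorithm:
  u^3+21u^2+146u+336 = (u+14)(u^2+7u) + (48u+336)
  u^2+7u = ((1/48)u)(48u+336) + (0)
Last nonzero remainder: 48u+336. Dividing through by 48 gives the monic gcd u+7.
Then lcm(f, g) = f·g / gcd(f, g); expanding and making the result monic gives the answer.

u^4+21u^3+146u^2+336u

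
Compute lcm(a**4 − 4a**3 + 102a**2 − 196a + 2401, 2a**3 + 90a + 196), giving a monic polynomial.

Euclidean algorithm in ℚ[a]:
  a**4 − 4a**3 + 102a**2 − 196a + 2401 = ((1/2)a − 2)(2a**3 + 90a + 196) + (57a**2 − 114a + 2793)
  2a**3 + 90a + 196 = ((2/57)a + 4/57)(57a**2 − 114a + 2793) + (0)
Last nonzero remainder: 57a**2 − 114a + 2793. Dividing through by 57 gives the monic gcd a**2 − 2a + 49.
Then lcm(f, g) = f·g / gcd(f, g); expanding and making the result monic gives the answer.

a**5 − 2a**4 + 94a**3 + 8a**2 + 2009a + 4802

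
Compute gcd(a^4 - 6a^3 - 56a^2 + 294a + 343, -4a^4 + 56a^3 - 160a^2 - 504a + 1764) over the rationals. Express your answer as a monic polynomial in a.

a^2 - 14a + 49

By polynomial division,
  a^4 - 6a^3 - 56a^2 + 294a + 343 = (-1/4)(-4a^4 + 56a^3 - 160a^2 - 504a + 1764) + (8a^3 - 96a^2 + 168a + 784)
  -4a^4 + 56a^3 - 160a^2 - 504a + 1764 = (-(1/2)a + 1)(8a^3 - 96a^2 + 168a + 784) + (20a^2 - 280a + 980)
  8a^3 - 96a^2 + 168a + 784 = ((2/5)a + 4/5)(20a^2 - 280a + 980) + (0)
Last nonzero remainder: 20a^2 - 280a + 980. Dividing through by 20 gives the monic gcd a^2 - 14a + 49.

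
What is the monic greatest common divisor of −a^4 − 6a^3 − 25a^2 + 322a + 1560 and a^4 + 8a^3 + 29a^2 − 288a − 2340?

a^3 + 2a^2 + 17a − 390

Repeated division with remainder:
  −a^4 − 6a^3 − 25a^2 + 322a + 1560 = (−1)(a^4 + 8a^3 + 29a^2 − 288a − 2340) + (2a^3 + 4a^2 + 34a − 780)
  a^4 + 8a^3 + 29a^2 − 288a − 2340 = ((1/2)a + 3)(2a^3 + 4a^2 + 34a − 780) + (0)
Last nonzero remainder: 2a^3 + 4a^2 + 34a − 780. Dividing through by 2 gives the monic gcd a^3 + 2a^2 + 17a − 390.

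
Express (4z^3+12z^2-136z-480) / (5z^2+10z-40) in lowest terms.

(4z^2-4z-120)/(5z-10)

Euclidean algorithm in ℚ[z]:
  4z^3+12z^2-136z-480 = ((4/5)z+4/5)(5z^2+10z-40) + (-112z-448)
  5z^2+10z-40 = (-(5/112)z+5/56)(-112z-448) + (0)
Last nonzero remainder: -112z-448. Dividing through by -112 gives the monic gcd z+4.
Cancel z+4 from numerator and denominator to get the reduced form.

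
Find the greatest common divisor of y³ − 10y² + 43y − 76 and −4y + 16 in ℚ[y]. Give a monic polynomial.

By polynomial division,
  y³ − 10y² + 43y − 76 = (−(1/4)y² + (3/2)y − 19/4)(−4y + 16) + (0)
Last nonzero remainder: −4y + 16. Dividing through by −4 gives the monic gcd y − 4.

y − 4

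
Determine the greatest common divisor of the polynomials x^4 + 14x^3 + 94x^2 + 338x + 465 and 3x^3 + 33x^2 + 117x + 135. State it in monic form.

x^2 + 8x + 15

Euclidean algorithm in ℚ[x]:
  x^4 + 14x^3 + 94x^2 + 338x + 465 = ((1/3)x + 1)(3x^3 + 33x^2 + 117x + 135) + (22x^2 + 176x + 330)
  3x^3 + 33x^2 + 117x + 135 = ((3/22)x + 9/22)(22x^2 + 176x + 330) + (0)
Last nonzero remainder: 22x^2 + 176x + 330. Dividing through by 22 gives the monic gcd x^2 + 8x + 15.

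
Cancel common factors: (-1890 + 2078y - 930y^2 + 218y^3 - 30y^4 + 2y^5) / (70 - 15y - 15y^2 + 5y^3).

(-270 + 104y - 20y^2 + 2y^3)/(10 + 5y)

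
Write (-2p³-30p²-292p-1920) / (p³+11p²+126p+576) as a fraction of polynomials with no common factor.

(-2p-20)/(p+6)

Euclidean algorithm in ℚ[p]:
  -2p³-30p²-292p-1920 = (-2)(p³+11p²+126p+576) + (-8p²-40p-768)
  p³+11p²+126p+576 = (-(1/8)p-3/4)(-8p²-40p-768) + (0)
Last nonzero remainder: -8p²-40p-768. Dividing through by -8 gives the monic gcd p²+5p+96.
Cancel p²+5p+96 from numerator and denominator to get the reduced form.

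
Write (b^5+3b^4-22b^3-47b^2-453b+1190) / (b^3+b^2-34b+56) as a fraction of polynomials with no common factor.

Repeated division with remainder:
  b^5+3b^4-22b^3-47b^2-453b+1190 = (b^2+2b+10)(b^3+b^2-34b+56) + (-45b^2-225b+630)
  b^3+b^2-34b+56 = (-(1/45)b+4/45)(-45b^2-225b+630) + (0)
Last nonzero remainder: -45b^2-225b+630. Dividing through by -45 gives the monic gcd b^2+5b-14.
Cancel b^2+5b-14 from numerator and denominator to get the reduced form.

(b^3-2b^2+2b-85)/(b-4)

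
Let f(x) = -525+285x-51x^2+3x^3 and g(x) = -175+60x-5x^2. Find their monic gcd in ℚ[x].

By polynomial division,
  3x^3-51x^2+285x-525 = (-(3/5)x+3)(-5x^2+60x-175) + (0)
Last nonzero remainder: -5x^2+60x-175. Dividing through by -5 gives the monic gcd x^2-12x+35.

35-12x+x^2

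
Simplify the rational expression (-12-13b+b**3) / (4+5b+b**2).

(-12-b+b**2)/(4+b)

Apply the Euclidean algorithm:
  b**3-13b-12 = (b-5)(b**2+5b+4) + (8b+8)
  b**2+5b+4 = ((1/8)b+1/2)(8b+8) + (0)
Last nonzero remainder: 8b+8. Dividing through by 8 gives the monic gcd b+1.
Cancel b+1 from numerator and denominator to get the reduced form.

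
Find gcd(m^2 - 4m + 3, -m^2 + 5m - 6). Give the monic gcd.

By polynomial division,
  m^2 - 4m + 3 = (-1)(-m^2 + 5m - 6) + (m - 3)
  -m^2 + 5m - 6 = (-m + 2)(m - 3) + (0)
The last nonzero remainder m - 3 is already monic.

m - 3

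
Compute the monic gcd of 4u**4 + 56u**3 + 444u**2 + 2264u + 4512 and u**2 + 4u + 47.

Repeated division with remainder:
  4u**4 + 56u**3 + 444u**2 + 2264u + 4512 = (4u**2 + 40u + 96)(u**2 + 4u + 47) + (0)
The last nonzero remainder u**2 + 4u + 47 is already monic.

u**2 + 4u + 47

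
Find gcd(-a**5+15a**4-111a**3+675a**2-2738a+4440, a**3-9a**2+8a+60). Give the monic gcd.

a**2-11a+30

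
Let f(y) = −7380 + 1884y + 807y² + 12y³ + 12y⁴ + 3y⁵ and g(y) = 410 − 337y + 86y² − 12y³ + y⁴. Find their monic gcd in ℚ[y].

−82 + 51y − 7y² + y³

Repeated division with remainder:
  3y⁵ + 12y⁴ + 12y³ + 807y² + 1884y − 7380 = (3y + 48)(y⁴ − 12y³ + 86y² − 337y + 410) + (330y³ − 2310y² + 16830y − 27060)
  y⁴ − 12y³ + 86y² − 337y + 410 = ((1/330)y − 1/66)(330y³ − 2310y² + 16830y − 27060) + (0)
Last nonzero remainder: 330y³ − 2310y² + 16830y − 27060. Dividing through by 330 gives the monic gcd y³ − 7y² + 51y − 82.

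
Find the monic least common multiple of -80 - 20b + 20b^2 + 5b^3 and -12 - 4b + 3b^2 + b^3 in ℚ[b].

-48 - 28b + 8b^2 + 7b^3 + b^4

Repeated division with remainder:
  5b^3 + 20b^2 - 20b - 80 = (5)(b^3 + 3b^2 - 4b - 12) + (5b^2 - 20)
  b^3 + 3b^2 - 4b - 12 = ((1/5)b + 3/5)(5b^2 - 20) + (0)
Last nonzero remainder: 5b^2 - 20. Dividing through by 5 gives the monic gcd b^2 - 4.
Then lcm(f, g) = f·g / gcd(f, g); expanding and making the result monic gives the answer.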